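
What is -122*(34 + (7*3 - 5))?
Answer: -6100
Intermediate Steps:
-122*(34 + (7*3 - 5)) = -122*(34 + (21 - 5)) = -122*(34 + 16) = -122*50 = -6100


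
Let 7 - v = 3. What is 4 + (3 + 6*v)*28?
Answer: 760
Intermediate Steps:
v = 4 (v = 7 - 1*3 = 7 - 3 = 4)
4 + (3 + 6*v)*28 = 4 + (3 + 6*4)*28 = 4 + (3 + 24)*28 = 4 + 27*28 = 4 + 756 = 760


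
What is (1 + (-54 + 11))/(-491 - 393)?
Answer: 21/442 ≈ 0.047511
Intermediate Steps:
(1 + (-54 + 11))/(-491 - 393) = (1 - 43)/(-884) = -42*(-1/884) = 21/442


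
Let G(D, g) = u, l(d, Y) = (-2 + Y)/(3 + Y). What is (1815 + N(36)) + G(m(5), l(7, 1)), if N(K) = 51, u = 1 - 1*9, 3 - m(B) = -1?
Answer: 1858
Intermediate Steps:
m(B) = 4 (m(B) = 3 - 1*(-1) = 3 + 1 = 4)
l(d, Y) = (-2 + Y)/(3 + Y)
u = -8 (u = 1 - 9 = -8)
G(D, g) = -8
(1815 + N(36)) + G(m(5), l(7, 1)) = (1815 + 51) - 8 = 1866 - 8 = 1858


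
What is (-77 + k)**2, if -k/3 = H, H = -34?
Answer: 625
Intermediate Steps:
k = 102 (k = -3*(-34) = 102)
(-77 + k)**2 = (-77 + 102)**2 = 25**2 = 625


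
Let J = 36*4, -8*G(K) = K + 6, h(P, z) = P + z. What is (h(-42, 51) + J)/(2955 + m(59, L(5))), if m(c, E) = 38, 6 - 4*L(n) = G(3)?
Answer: 153/2993 ≈ 0.051119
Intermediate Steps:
G(K) = -¾ - K/8 (G(K) = -(K + 6)/8 = -(6 + K)/8 = -¾ - K/8)
L(n) = 57/32 (L(n) = 3/2 - (-¾ - ⅛*3)/4 = 3/2 - (-¾ - 3/8)/4 = 3/2 - ¼*(-9/8) = 3/2 + 9/32 = 57/32)
J = 144
(h(-42, 51) + J)/(2955 + m(59, L(5))) = ((-42 + 51) + 144)/(2955 + 38) = (9 + 144)/2993 = 153*(1/2993) = 153/2993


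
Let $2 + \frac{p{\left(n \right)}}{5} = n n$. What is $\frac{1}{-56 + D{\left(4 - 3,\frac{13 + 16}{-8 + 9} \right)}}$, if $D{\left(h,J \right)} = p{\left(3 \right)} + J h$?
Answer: $\frac{1}{8} \approx 0.125$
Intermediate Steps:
$p{\left(n \right)} = -10 + 5 n^{2}$ ($p{\left(n \right)} = -10 + 5 n n = -10 + 5 n^{2}$)
$D{\left(h,J \right)} = 35 + J h$ ($D{\left(h,J \right)} = \left(-10 + 5 \cdot 3^{2}\right) + J h = \left(-10 + 5 \cdot 9\right) + J h = \left(-10 + 45\right) + J h = 35 + J h$)
$\frac{1}{-56 + D{\left(4 - 3,\frac{13 + 16}{-8 + 9} \right)}} = \frac{1}{-56 + \left(35 + \frac{13 + 16}{-8 + 9} \left(4 - 3\right)\right)} = \frac{1}{-56 + \left(35 + \frac{29}{1} \cdot 1\right)} = \frac{1}{-56 + \left(35 + 29 \cdot 1 \cdot 1\right)} = \frac{1}{-56 + \left(35 + 29 \cdot 1\right)} = \frac{1}{-56 + \left(35 + 29\right)} = \frac{1}{-56 + 64} = \frac{1}{8}$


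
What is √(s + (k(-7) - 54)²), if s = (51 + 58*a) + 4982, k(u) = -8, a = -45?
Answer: √6267 ≈ 79.164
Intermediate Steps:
s = 2423 (s = (51 + 58*(-45)) + 4982 = (51 - 2610) + 4982 = -2559 + 4982 = 2423)
√(s + (k(-7) - 54)²) = √(2423 + (-8 - 54)²) = √(2423 + (-62)²) = √(2423 + 3844) = √6267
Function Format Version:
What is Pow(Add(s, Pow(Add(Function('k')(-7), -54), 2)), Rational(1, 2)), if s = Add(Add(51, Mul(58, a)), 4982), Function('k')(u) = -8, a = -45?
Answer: Pow(6267, Rational(1, 2)) ≈ 79.164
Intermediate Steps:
s = 2423 (s = Add(Add(51, Mul(58, -45)), 4982) = Add(Add(51, -2610), 4982) = Add(-2559, 4982) = 2423)
Pow(Add(s, Pow(Add(Function('k')(-7), -54), 2)), Rational(1, 2)) = Pow(Add(2423, Pow(Add(-8, -54), 2)), Rational(1, 2)) = Pow(Add(2423, Pow(-62, 2)), Rational(1, 2)) = Pow(Add(2423, 3844), Rational(1, 2)) = Pow(6267, Rational(1, 2))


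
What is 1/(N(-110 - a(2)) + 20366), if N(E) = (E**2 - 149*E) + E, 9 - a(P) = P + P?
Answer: 1/50611 ≈ 1.9759e-5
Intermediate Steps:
a(P) = 9 - 2*P (a(P) = 9 - (P + P) = 9 - 2*P)
N(E) = E**2 - 148*E
1/(N(-110 - a(2)) + 20366) = 1/((-110 - (9 - 2*2))*(-148 + (-110 - (9 - 2*2))) + 20366) = 1/((-110 - (9 - 4))*(-148 + (-110 - (9 - 4))) + 20366) = 1/((-110 - 1*5)*(-148 + (-110 - 1*5)) + 20366) = 1/((-110 - 5)*(-148 + (-110 - 5)) + 20366) = 1/(-115*(-148 - 115) + 20366) = 1/(-115*(-263) + 20366) = 1/(30245 + 20366) = 1/50611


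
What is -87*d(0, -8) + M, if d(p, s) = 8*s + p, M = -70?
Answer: 5498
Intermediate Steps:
d(p, s) = p + 8*s
-87*d(0, -8) + M = -87*(0 + 8*(-8)) - 70 = -87*(0 - 64) - 70 = -87*(-64) - 70 = 5568 - 70 = 5498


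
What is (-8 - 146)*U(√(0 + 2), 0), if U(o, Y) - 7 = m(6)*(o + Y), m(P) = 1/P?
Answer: -1078 - 77*√2/3 ≈ -1114.3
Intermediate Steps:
U(o, Y) = 7 + Y/6 + o/6 (U(o, Y) = 7 + (o + Y)/6 = 7 + (Y + o)/6 = 7 + (Y/6 + o/6) = 7 + Y/6 + o/6)
(-8 - 146)*U(√(0 + 2), 0) = (-8 - 146)*(7 + (⅙)*0 + √(0 + 2)/6) = -154*(7 + 0 + √2/6) = -154*(7 + √2/6) = -1078 - 77*√2/3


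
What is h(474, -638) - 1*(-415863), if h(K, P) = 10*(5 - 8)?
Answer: 415833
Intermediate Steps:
h(K, P) = -30 (h(K, P) = 10*(-3) = -30)
h(474, -638) - 1*(-415863) = -30 - 1*(-415863) = -30 + 415863 = 415833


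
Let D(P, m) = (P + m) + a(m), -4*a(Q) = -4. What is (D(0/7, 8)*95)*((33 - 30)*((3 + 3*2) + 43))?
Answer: 133380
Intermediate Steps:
a(Q) = 1 (a(Q) = -¼*(-4) = 1)
D(P, m) = 1 + P + m (D(P, m) = (P + m) + 1 = 1 + P + m)
(D(0/7, 8)*95)*((33 - 30)*((3 + 3*2) + 43)) = ((1 + 0/7 + 8)*95)*((33 - 30)*((3 + 3*2) + 43)) = ((1 + 0*(⅐) + 8)*95)*(3*((3 + 6) + 43)) = ((1 + 0 + 8)*95)*(3*(9 + 43)) = (9*95)*(3*52) = 855*156 = 133380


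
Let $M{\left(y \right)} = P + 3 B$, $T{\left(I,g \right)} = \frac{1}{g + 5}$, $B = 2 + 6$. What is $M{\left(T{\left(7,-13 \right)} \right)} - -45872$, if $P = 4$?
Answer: $45900$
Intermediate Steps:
$B = 8$
$T{\left(I,g \right)} = \frac{1}{5 + g}$
$M{\left(y \right)} = 28$ ($M{\left(y \right)} = 4 + 3 \cdot 8 = 4 + 24 = 28$)
$M{\left(T{\left(7,-13 \right)} \right)} - -45872 = 28 - -45872 = 28 + 45872 = 45900$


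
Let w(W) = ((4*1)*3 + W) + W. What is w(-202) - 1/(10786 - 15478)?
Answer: -1839263/4692 ≈ -392.00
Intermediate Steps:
w(W) = 12 + 2*W (w(W) = (4*3 + W) + W = (12 + W) + W = 12 + 2*W)
w(-202) - 1/(10786 - 15478) = (12 + 2*(-202)) - 1/(10786 - 15478) = (12 - 404) - 1/(-4692) = -392 - 1*(-1/4692) = -392 + 1/4692 = -1839263/4692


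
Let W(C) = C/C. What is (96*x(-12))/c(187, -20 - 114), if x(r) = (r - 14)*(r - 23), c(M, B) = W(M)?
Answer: 87360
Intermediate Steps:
W(C) = 1
c(M, B) = 1
x(r) = (-23 + r)*(-14 + r) (x(r) = (-14 + r)*(-23 + r) = (-23 + r)*(-14 + r))
(96*x(-12))/c(187, -20 - 114) = (96*(322 + (-12)**2 - 37*(-12)))/1 = (96*(322 + 144 + 444))*1 = (96*910)*1 = 87360*1 = 87360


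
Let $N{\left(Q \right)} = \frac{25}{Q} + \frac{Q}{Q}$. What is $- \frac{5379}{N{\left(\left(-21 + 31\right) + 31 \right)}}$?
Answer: $- \frac{6683}{2} \approx -3341.5$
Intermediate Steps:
$N{\left(Q \right)} = 1 + \frac{25}{Q}$ ($N{\left(Q \right)} = \frac{25}{Q} + 1 = 1 + \frac{25}{Q}$)
$- \frac{5379}{N{\left(\left(-21 + 31\right) + 31 \right)}} = - \frac{5379}{\frac{1}{\left(-21 + 31\right) + 31} \left(25 + \left(\left(-21 + 31\right) + 31\right)\right)} = - \frac{5379}{\frac{1}{10 + 31} \left(25 + \left(10 + 31\right)\right)} = - \frac{5379}{\frac{1}{41} \left(25 + 41\right)} = - \frac{5379}{\frac{1}{41} \cdot 66} = - \frac{5379}{\frac{66}{41}} = \left(-5379\right) \frac{41}{66} = - \frac{6683}{2}$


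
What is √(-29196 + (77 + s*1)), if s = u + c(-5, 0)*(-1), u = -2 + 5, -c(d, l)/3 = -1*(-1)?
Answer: I*√29113 ≈ 170.63*I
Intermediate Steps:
c(d, l) = -3 (c(d, l) = -(-3)*(-1) = -3*1 = -3)
u = 3
s = 6 (s = 3 - 3*(-1) = 3 + 3 = 6)
√(-29196 + (77 + s*1)) = √(-29196 + (77 + 6*1)) = √(-29196 + (77 + 6)) = √(-29196 + 83) = √(-29113) = I*√29113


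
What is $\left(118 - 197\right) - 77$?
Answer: $-156$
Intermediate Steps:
$\left(118 - 197\right) - 77 = -79 - 77 = -156$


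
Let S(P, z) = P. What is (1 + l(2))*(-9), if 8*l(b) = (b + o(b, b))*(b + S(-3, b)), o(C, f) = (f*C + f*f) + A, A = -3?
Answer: -9/8 ≈ -1.1250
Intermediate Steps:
o(C, f) = -3 + f**2 + C*f (o(C, f) = (f*C + f*f) - 3 = (C*f + f**2) - 3 = (f**2 + C*f) - 3 = -3 + f**2 + C*f)
l(b) = (-3 + b)*(-3 + b + 2*b**2)/8 (l(b) = ((b + (-3 + b**2 + b*b))*(b - 3))/8 = ((b + (-3 + b**2 + b**2))*(-3 + b))/8 = ((b + (-3 + 2*b**2))*(-3 + b))/8 = ((-3 + b + 2*b**2)*(-3 + b))/8 = ((-3 + b)*(-3 + b + 2*b**2))/8 = (-3 + b)*(-3 + b + 2*b**2)/8)
(1 + l(2))*(-9) = (1 + (9/8 - 5/8*2**2 - 3/4*2 + (1/4)*2**3))*(-9) = (1 + (9/8 - 5/8*4 - 3/2 + (1/4)*8))*(-9) = (1 + (9/8 - 5/2 - 3/2 + 2))*(-9) = (1 - 7/8)*(-9) = (1/8)*(-9) = -9/8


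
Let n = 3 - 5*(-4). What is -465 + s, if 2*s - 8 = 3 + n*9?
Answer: -356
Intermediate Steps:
n = 23 (n = 3 + 20 = 23)
s = 109 (s = 4 + (3 + 23*9)/2 = 4 + (3 + 207)/2 = 4 + (½)*210 = 4 + 105 = 109)
-465 + s = -465 + 109 = -356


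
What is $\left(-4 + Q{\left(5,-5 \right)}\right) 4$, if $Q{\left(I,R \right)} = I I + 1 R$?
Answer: $64$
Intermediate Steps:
$Q{\left(I,R \right)} = R + I^{2}$ ($Q{\left(I,R \right)} = I^{2} + R = R + I^{2}$)
$\left(-4 + Q{\left(5,-5 \right)}\right) 4 = \left(-4 - \left(5 - 5^{2}\right)\right) 4 = \left(-4 + \left(-5 + 25\right)\right) 4 = \left(-4 + 20\right) 4 = 16 \cdot 4 = 64$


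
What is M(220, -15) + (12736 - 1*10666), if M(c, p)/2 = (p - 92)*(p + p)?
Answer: 8490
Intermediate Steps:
M(c, p) = 4*p*(-92 + p) (M(c, p) = 2*((p - 92)*(p + p)) = 2*((-92 + p)*(2*p)) = 2*(2*p*(-92 + p)) = 4*p*(-92 + p))
M(220, -15) + (12736 - 1*10666) = 4*(-15)*(-92 - 15) + (12736 - 1*10666) = 4*(-15)*(-107) + (12736 - 10666) = 6420 + 2070 = 8490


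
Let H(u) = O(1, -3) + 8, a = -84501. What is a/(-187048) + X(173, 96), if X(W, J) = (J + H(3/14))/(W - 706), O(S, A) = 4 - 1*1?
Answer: 25024897/99696584 ≈ 0.25101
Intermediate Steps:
O(S, A) = 3 (O(S, A) = 4 - 1 = 3)
H(u) = 11 (H(u) = 3 + 8 = 11)
X(W, J) = (11 + J)/(-706 + W) (X(W, J) = (J + 11)/(W - 706) = (11 + J)/(-706 + W))
a/(-187048) + X(173, 96) = -84501/(-187048) + (11 + 96)/(-706 + 173) = -84501*(-1/187048) + 107/(-533) = 84501/187048 - 1/533*107 = 84501/187048 - 107/533 = 25024897/99696584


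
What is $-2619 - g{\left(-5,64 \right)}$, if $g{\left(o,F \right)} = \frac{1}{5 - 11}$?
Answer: $- \frac{15713}{6} \approx -2618.8$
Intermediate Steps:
$g{\left(o,F \right)} = - \frac{1}{6}$ ($g{\left(o,F \right)} = \frac{1}{-6} = - \frac{1}{6}$)
$-2619 - g{\left(-5,64 \right)} = -2619 - - \frac{1}{6} = -2619 + \frac{1}{6} = - \frac{15713}{6}$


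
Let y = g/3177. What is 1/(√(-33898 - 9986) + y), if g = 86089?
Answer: 11891511/19580302859 - 60559974*I*√1219/450346965757 ≈ 0.00060732 - 0.0046951*I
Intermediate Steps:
y = 86089/3177 ≈ 27.098
1/(√(-33898 - 9986) + y) = 1/(√(-33898 - 9986) + 86089/3177) = 1/(√(-43884) + 86089/3177) = 1/(6*I*√1219 + 86089/3177) = 1/(86089/3177 + 6*I*√1219)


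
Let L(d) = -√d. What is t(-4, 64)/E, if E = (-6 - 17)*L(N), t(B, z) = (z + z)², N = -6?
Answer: -8192*I*√6/69 ≈ -290.81*I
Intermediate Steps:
t(B, z) = 4*z² (t(B, z) = (2*z)² = 4*z²)
E = 23*I*√6 (E = (-6 - 17)*(-√(-6)) = -(-23)*I*√6 = 23*I*√6 ≈ 56.338*I)
t(-4, 64)/E = (4*64²)/((23*I*√6)) = (4*4096)*(-I*√6/138) = 16384*(-I*√6/138) = -8192*I*√6/69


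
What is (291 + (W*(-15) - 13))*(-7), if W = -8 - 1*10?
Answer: -3836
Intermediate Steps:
W = -18 (W = -8 - 10 = -18)
(291 + (W*(-15) - 13))*(-7) = (291 + (-18*(-15) - 13))*(-7) = (291 + (270 - 13))*(-7) = (291 + 257)*(-7) = 548*(-7) = -3836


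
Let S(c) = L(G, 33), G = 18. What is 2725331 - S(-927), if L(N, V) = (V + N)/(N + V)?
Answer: 2725330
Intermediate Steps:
L(N, V) = 1 (L(N, V) = (N + V)/(N + V) = 1)
S(c) = 1
2725331 - S(-927) = 2725331 - 1*1 = 2725331 - 1 = 2725330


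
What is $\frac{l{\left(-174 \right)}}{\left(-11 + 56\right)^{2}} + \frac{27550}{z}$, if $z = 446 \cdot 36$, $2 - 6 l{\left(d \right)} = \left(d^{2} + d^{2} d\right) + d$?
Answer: $\frac{2345412229}{5418900} \approx 432.82$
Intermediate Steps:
$l{\left(d \right)} = \frac{1}{3} - \frac{d}{6} - \frac{d^{2}}{6} - \frac{d^{3}}{6}$ ($l{\left(d \right)} = \frac{1}{3} - \frac{\left(d^{2} + d^{2} d\right) + d}{6} = \frac{1}{3} - \frac{\left(d^{2} + d^{3}\right) + d}{6} = \frac{1}{3} - \frac{d + d^{2} + d^{3}}{6} = \frac{1}{3} - \left(\frac{d}{6} + \frac{d^{2}}{6} + \frac{d^{3}}{6}\right) = \frac{1}{3} - \frac{d}{6} - \frac{d^{2}}{6} - \frac{d^{3}}{6}$)
$z = 16056$
$\frac{l{\left(-174 \right)}}{\left(-11 + 56\right)^{2}} + \frac{27550}{z} = \frac{\frac{1}{3} - -29 - \frac{\left(-174\right)^{2}}{6} - \frac{\left(-174\right)^{3}}{6}}{\left(-11 + 56\right)^{2}} + \frac{27550}{16056} = \frac{\frac{1}{3} + 29 - 5046 - -878004}{45^{2}} + 27550 \cdot \frac{1}{16056} = \frac{\frac{1}{3} + 29 - 5046 + 878004}{2025} + \frac{13775}{8028} = \frac{2618962}{3} \cdot \frac{1}{2025} + \frac{13775}{8028} = \frac{2618962}{6075} + \frac{13775}{8028} = \frac{2345412229}{5418900}$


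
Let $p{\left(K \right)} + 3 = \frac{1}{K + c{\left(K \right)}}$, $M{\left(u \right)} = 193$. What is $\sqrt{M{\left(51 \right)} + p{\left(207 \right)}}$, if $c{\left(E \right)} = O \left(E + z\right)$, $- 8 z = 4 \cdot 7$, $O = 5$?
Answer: $\frac{4 \sqrt{71221818}}{2449} \approx 13.784$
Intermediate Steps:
$z = - \frac{7}{2}$ ($z = - \frac{4 \cdot 7}{8} = \left(- \frac{1}{8}\right) 28 = - \frac{7}{2} \approx -3.5$)
$c{\left(E \right)} = - \frac{35}{2} + 5 E$ ($c{\left(E \right)} = 5 \left(E - \frac{7}{2}\right) = 5 \left(- \frac{7}{2} + E\right) = - \frac{35}{2} + 5 E$)
$p{\left(K \right)} = -3 + \frac{1}{- \frac{35}{2} + 6 K}$ ($p{\left(K \right)} = -3 + \frac{1}{K + \left(- \frac{35}{2} + 5 K\right)} = -3 + \frac{1}{- \frac{35}{2} + 6 K}$)
$\sqrt{M{\left(51 \right)} + p{\left(207 \right)}} = \sqrt{193 + \frac{107 - 7452}{-35 + 12 \cdot 207}} = \sqrt{193 + \frac{107 - 7452}{-35 + 2484}} = \sqrt{193 + \frac{1}{2449} \left(-7345\right)} = \sqrt{193 - \frac{7345}{2449}} = \sqrt{\frac{465312}{2449}} = \frac{4 \sqrt{71221818}}{2449}$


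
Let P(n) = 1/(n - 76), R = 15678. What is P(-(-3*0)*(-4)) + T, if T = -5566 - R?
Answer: -1614545/76 ≈ -21244.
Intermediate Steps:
P(n) = 1/(-76 + n)
T = -21244 (T = -5566 - 1*15678 = -5566 - 15678 = -21244)
P(-(-3*0)*(-4)) + T = 1/(-76 - (-3*0)*(-4)) - 21244 = 1/(-76 - 0*(-4)) - 21244 = 1/(-76 - 1*0) - 21244 = 1/(-76 + 0) - 21244 = 1/(-76) - 21244 = -1/76 - 21244 = -1614545/76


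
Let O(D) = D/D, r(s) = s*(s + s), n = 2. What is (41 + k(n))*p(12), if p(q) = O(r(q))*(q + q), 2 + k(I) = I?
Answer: 984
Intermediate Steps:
r(s) = 2*s**2 (r(s) = s*(2*s) = 2*s**2)
k(I) = -2 + I
O(D) = 1
p(q) = 2*q (p(q) = 1*(q + q) = 1*(2*q) = 2*q)
(41 + k(n))*p(12) = (41 + (-2 + 2))*(2*12) = (41 + 0)*24 = 41*24 = 984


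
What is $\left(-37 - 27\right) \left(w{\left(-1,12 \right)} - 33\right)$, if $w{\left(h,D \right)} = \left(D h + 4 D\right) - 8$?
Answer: $320$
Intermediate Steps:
$w{\left(h,D \right)} = -8 + 4 D + D h$ ($w{\left(h,D \right)} = \left(4 D + D h\right) - 8 = -8 + 4 D + D h$)
$\left(-37 - 27\right) \left(w{\left(-1,12 \right)} - 33\right) = \left(-37 - 27\right) \left(\left(-8 + 4 \cdot 12 + 12 \left(-1\right)\right) - 33\right) = - 64 \left(\left(-8 + 48 - 12\right) - 33\right) = - 64 \left(28 - 33\right) = \left(-64\right) \left(-5\right) = 320$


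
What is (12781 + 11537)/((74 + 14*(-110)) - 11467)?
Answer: -2702/1437 ≈ -1.8803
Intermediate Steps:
(12781 + 11537)/((74 + 14*(-110)) - 11467) = 24318/((74 - 1540) - 11467) = 24318/(-1466 - 11467) = 24318/(-12933) = 24318*(-1/12933) = -2702/1437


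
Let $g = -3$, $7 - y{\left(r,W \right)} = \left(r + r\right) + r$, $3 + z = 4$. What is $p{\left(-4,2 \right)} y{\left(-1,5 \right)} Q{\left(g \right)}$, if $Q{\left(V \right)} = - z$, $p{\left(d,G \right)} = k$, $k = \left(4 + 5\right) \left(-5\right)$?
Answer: $450$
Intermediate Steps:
$z = 1$ ($z = -3 + 4 = 1$)
$y{\left(r,W \right)} = 7 - 3 r$ ($y{\left(r,W \right)} = 7 - \left(\left(r + r\right) + r\right) = 7 - \left(2 r + r\right) = 7 - 3 r$)
$k = -45$ ($k = 9 \left(-5\right) = -45$)
$p{\left(d,G \right)} = -45$
$Q{\left(V \right)} = -1$ ($Q{\left(V \right)} = \left(-1\right) 1 = -1$)
$p{\left(-4,2 \right)} y{\left(-1,5 \right)} Q{\left(g \right)} = - 45 \left(7 - -3\right) \left(-1\right) = - 45 \left(7 + 3\right) \left(-1\right) = \left(-45\right) 10 \left(-1\right) = \left(-450\right) \left(-1\right) = 450$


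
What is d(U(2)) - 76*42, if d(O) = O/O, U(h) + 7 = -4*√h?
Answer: -3191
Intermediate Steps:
U(h) = -7 - 4*√h
d(O) = 1
d(U(2)) - 76*42 = 1 - 76*42 = 1 - 3192 = -3191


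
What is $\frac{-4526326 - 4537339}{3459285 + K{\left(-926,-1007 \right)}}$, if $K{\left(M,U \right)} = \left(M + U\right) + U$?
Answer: $- \frac{1812733}{691269} \approx -2.6223$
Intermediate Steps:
$K{\left(M,U \right)} = M + 2 U$
$\frac{-4526326 - 4537339}{3459285 + K{\left(-926,-1007 \right)}} = \frac{-4526326 - 4537339}{3459285 + \left(-926 + 2 \left(-1007\right)\right)} = - \frac{9063665}{3459285 - 2940} = - \frac{9063665}{3456345} = \left(-9063665\right) \frac{1}{3456345} = - \frac{1812733}{691269}$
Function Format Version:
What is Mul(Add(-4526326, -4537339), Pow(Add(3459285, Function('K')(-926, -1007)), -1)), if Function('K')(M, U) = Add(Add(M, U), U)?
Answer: Rational(-1812733, 691269) ≈ -2.6223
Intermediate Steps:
Function('K')(M, U) = Add(M, Mul(2, U))
Mul(Add(-4526326, -4537339), Pow(Add(3459285, Function('K')(-926, -1007)), -1)) = Mul(Add(-4526326, -4537339), Pow(Add(3459285, Add(-926, Mul(2, -1007))), -1)) = Mul(-9063665, Pow(Add(3459285, Add(-926, -2014)), -1)) = Mul(-9063665, Pow(Add(3459285, -2940), -1)) = Mul(-9063665, Pow(3456345, -1)) = Mul(-9063665, Rational(1, 3456345)) = Rational(-1812733, 691269)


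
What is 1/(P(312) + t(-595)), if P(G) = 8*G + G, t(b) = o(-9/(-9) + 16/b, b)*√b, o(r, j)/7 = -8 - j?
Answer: 2808/10053794059 - 4109*I*√595/10053794059 ≈ 2.793e-7 - 9.9693e-6*I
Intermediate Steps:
o(r, j) = -56 - 7*j (o(r, j) = 7*(-8 - j) = -56 - 7*j)
t(b) = √b*(-56 - 7*b) (t(b) = (-56 - 7*b)*√b = √b*(-56 - 7*b))
P(G) = 9*G
1/(P(312) + t(-595)) = 1/(9*312 + 7*√(-595)*(-8 - 1*(-595))) = 1/(2808 + 7*(I*√595)*(-8 + 595)) = 1/(2808 + 7*(I*√595)*587) = 1/(2808 + 4109*I*√595)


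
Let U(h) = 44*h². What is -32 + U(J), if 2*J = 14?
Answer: 2124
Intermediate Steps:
J = 7 (J = (½)*14 = 7)
-32 + U(J) = -32 + 44*7² = -32 + 44*49 = -32 + 2156 = 2124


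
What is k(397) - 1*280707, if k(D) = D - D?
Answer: -280707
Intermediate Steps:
k(D) = 0
k(397) - 1*280707 = 0 - 1*280707 = 0 - 280707 = -280707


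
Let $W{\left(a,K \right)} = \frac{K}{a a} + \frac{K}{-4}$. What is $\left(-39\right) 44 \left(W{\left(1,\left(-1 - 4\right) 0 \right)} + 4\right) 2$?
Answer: $-13728$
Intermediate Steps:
$W{\left(a,K \right)} = - \frac{K}{4} + \frac{K}{a^{2}}$ ($W{\left(a,K \right)} = \frac{K}{a^{2}} + K \left(- \frac{1}{4}\right) = \frac{K}{a^{2}} - \frac{K}{4} = - \frac{K}{4} + \frac{K}{a^{2}}$)
$\left(-39\right) 44 \left(W{\left(1,\left(-1 - 4\right) 0 \right)} + 4\right) 2 = \left(-39\right) 44 \left(\left(- \frac{\left(-1 - 4\right) 0}{4} + \left(-1 - 4\right) 0 \cdot 1^{-2}\right) + 4\right) 2 = - 1716 \left(\left(- \frac{\left(-5\right) 0}{4} + \left(-5\right) 0 \cdot 1\right) + 4\right) 2 = - 1716 \left(\left(\left(- \frac{1}{4}\right) 0 + 0 \cdot 1\right) + 4\right) 2 = - 1716 \left(\left(0 + 0\right) + 4\right) 2 = - 1716 \left(0 + 4\right) 2 = - 1716 \cdot 4 \cdot 2 = \left(-1716\right) 8 = -13728$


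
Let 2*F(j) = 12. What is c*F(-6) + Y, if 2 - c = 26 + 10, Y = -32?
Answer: -236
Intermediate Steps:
F(j) = 6 (F(j) = (½)*12 = 6)
c = -34 (c = 2 - (26 + 10) = 2 - 1*36 = 2 - 36 = -34)
c*F(-6) + Y = -34*6 - 32 = -204 - 32 = -236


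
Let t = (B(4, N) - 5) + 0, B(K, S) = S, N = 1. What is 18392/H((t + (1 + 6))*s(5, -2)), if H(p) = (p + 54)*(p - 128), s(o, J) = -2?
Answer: -2299/804 ≈ -2.8595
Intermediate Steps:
t = -4 (t = (1 - 5) + 0 = -4 + 0 = -4)
H(p) = (-128 + p)*(54 + p) (H(p) = (54 + p)*(-128 + p) = (-128 + p)*(54 + p))
18392/H((t + (1 + 6))*s(5, -2)) = 18392/(-6912 + ((-4 + (1 + 6))*(-2))**2 - 74*(-4 + (1 + 6))*(-2)) = 18392/(-6912 + ((-4 + 7)*(-2))**2 - 74*(-4 + 7)*(-2)) = 18392/(-6912 + (3*(-2))**2 - 222*(-2)) = 18392/(-6912 + (-6)**2 - 74*(-6)) = 18392/(-6912 + 36 + 444) = 18392/(-6432) = 18392*(-1/6432) = -2299/804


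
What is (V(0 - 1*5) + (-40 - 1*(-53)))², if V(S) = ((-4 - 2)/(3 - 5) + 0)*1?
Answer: 256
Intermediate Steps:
V(S) = 3 (V(S) = (-6/(-2) + 0)*1 = (-6*(-½) + 0)*1 = (3 + 0)*1 = 3*1 = 3)
(V(0 - 1*5) + (-40 - 1*(-53)))² = (3 + (-40 - 1*(-53)))² = (3 + (-40 + 53))² = (3 + 13)² = 16² = 256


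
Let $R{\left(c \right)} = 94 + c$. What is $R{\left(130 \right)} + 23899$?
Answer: $24123$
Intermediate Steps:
$R{\left(130 \right)} + 23899 = \left(94 + 130\right) + 23899 = 224 + 23899 = 24123$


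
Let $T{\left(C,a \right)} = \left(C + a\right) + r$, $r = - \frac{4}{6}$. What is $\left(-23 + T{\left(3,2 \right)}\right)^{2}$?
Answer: $\frac{3136}{9} \approx 348.44$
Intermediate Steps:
$r = - \frac{2}{3}$ ($r = \left(-4\right) \frac{1}{6} = - \frac{2}{3} \approx -0.66667$)
$T{\left(C,a \right)} = - \frac{2}{3} + C + a$ ($T{\left(C,a \right)} = \left(C + a\right) - \frac{2}{3} = - \frac{2}{3} + C + a$)
$\left(-23 + T{\left(3,2 \right)}\right)^{2} = \left(-23 + \left(- \frac{2}{3} + 3 + 2\right)\right)^{2} = \left(-23 + \frac{13}{3}\right)^{2} = \left(- \frac{56}{3}\right)^{2} = \frac{3136}{9}$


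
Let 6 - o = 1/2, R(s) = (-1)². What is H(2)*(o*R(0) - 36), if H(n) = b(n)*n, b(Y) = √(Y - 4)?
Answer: -61*I*√2 ≈ -86.267*I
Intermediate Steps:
R(s) = 1
b(Y) = √(-4 + Y)
o = 11/2 (o = 6 - 1/2 = 6 - 1*½ = 6 - ½ = 11/2 ≈ 5.5000)
H(n) = n*√(-4 + n) (H(n) = √(-4 + n)*n = n*√(-4 + n))
H(2)*(o*R(0) - 36) = (2*√(-4 + 2))*((11/2)*1 - 36) = (2*√(-2))*(11/2 - 36) = (2*(I*√2))*(-61/2) = (2*I*√2)*(-61/2) = -61*I*√2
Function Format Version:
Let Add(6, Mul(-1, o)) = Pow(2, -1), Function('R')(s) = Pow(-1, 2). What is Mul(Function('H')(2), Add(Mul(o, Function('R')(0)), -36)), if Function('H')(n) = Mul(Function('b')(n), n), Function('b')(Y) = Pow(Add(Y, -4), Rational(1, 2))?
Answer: Mul(-61, I, Pow(2, Rational(1, 2))) ≈ Mul(-86.267, I)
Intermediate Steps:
Function('R')(s) = 1
Function('b')(Y) = Pow(Add(-4, Y), Rational(1, 2))
o = Rational(11, 2) (o = Add(6, Mul(-1, Pow(2, -1))) = Add(6, Mul(-1, Rational(1, 2))) = Add(6, Rational(-1, 2)) = Rational(11, 2) ≈ 5.5000)
Function('H')(n) = Mul(n, Pow(Add(-4, n), Rational(1, 2))) (Function('H')(n) = Mul(Pow(Add(-4, n), Rational(1, 2)), n) = Mul(n, Pow(Add(-4, n), Rational(1, 2))))
Mul(Function('H')(2), Add(Mul(o, Function('R')(0)), -36)) = Mul(Mul(2, Pow(Add(-4, 2), Rational(1, 2))), Add(Mul(Rational(11, 2), 1), -36)) = Mul(Mul(2, Pow(-2, Rational(1, 2))), Add(Rational(11, 2), -36)) = Mul(Mul(2, Mul(I, Pow(2, Rational(1, 2)))), Rational(-61, 2)) = Mul(Mul(2, I, Pow(2, Rational(1, 2))), Rational(-61, 2)) = Mul(-61, I, Pow(2, Rational(1, 2)))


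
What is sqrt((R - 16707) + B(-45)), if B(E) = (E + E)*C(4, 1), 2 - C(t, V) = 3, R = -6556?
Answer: I*sqrt(23173) ≈ 152.23*I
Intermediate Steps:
C(t, V) = -1 (C(t, V) = 2 - 1*3 = 2 - 3 = -1)
B(E) = -2*E (B(E) = (E + E)*(-1) = (2*E)*(-1) = -2*E)
sqrt((R - 16707) + B(-45)) = sqrt((-6556 - 16707) - 2*(-45)) = sqrt(-23263 + 90) = sqrt(-23173) = I*sqrt(23173)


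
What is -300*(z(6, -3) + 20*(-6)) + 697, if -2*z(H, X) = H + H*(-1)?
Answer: 36697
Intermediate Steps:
z(H, X) = 0 (z(H, X) = -(H + H*(-1))/2 = -(H - H)/2 = -½*0 = 0)
-300*(z(6, -3) + 20*(-6)) + 697 = -300*(0 + 20*(-6)) + 697 = -300*(0 - 120) + 697 = -300*(-120) + 697 = 36000 + 697 = 36697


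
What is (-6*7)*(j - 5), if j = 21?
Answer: -672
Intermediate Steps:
(-6*7)*(j - 5) = (-6*7)*(21 - 5) = -42*16 = -672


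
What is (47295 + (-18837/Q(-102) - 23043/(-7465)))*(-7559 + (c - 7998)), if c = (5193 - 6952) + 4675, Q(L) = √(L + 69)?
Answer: -4463287035738/7465 - 79372839*I*√33/11 ≈ -5.979e+8 - 4.1451e+7*I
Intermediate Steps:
Q(L) = √(69 + L)
c = 2916 (c = -1759 + 4675 = 2916)
(47295 + (-18837/Q(-102) - 23043/(-7465)))*(-7559 + (c - 7998)) = (47295 + (-18837/√(69 - 102) - 23043/(-7465)))*(-7559 + (2916 - 7998)) = (47295 + (-18837*(-I*√33/33) - 23043*(-1/7465)))*(-7559 - 5082) = (47295 + (-18837*(-I*√33/33) + 23043/7465))*(-12641) = (47295 + (-(-6279)*I*√33/11 + 23043/7465))*(-12641) = (47295 + (6279*I*√33/11 + 23043/7465))*(-12641) = (47295 + (23043/7465 + 6279*I*√33/11))*(-12641) = (353080218/7465 + 6279*I*√33/11)*(-12641) = -4463287035738/7465 - 79372839*I*√33/11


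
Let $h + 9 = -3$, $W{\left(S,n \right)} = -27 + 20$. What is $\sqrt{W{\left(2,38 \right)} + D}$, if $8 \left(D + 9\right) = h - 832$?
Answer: $\frac{9 i \sqrt{6}}{2} \approx 11.023 i$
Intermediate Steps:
$W{\left(S,n \right)} = -7$
$h = -12$ ($h = -9 - 3 = -12$)
$D = - \frac{229}{2}$ ($D = -9 + \frac{-12 - 832}{8} = -9 + \frac{1}{8} \left(-844\right) = -9 - \frac{211}{2} = - \frac{229}{2} \approx -114.5$)
$\sqrt{W{\left(2,38 \right)} + D} = \sqrt{-7 - \frac{229}{2}} = \sqrt{- \frac{243}{2}} = \frac{9 i \sqrt{6}}{2}$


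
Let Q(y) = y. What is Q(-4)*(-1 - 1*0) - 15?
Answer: -11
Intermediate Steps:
Q(-4)*(-1 - 1*0) - 15 = -4*(-1 - 1*0) - 15 = -4*(-1 + 0) - 15 = -4*(-1) - 15 = 4 - 15 = -11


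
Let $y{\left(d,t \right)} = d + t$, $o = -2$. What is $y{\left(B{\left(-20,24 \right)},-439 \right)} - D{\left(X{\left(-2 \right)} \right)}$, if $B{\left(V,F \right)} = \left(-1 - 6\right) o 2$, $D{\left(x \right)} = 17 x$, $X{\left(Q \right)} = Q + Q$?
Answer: $-343$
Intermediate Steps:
$X{\left(Q \right)} = 2 Q$
$B{\left(V,F \right)} = 28$ ($B{\left(V,F \right)} = \left(-1 - 6\right) \left(-2\right) 2 = \left(-7\right) \left(-2\right) 2 = 14 \cdot 2 = 28$)
$y{\left(B{\left(-20,24 \right)},-439 \right)} - D{\left(X{\left(-2 \right)} \right)} = \left(28 - 439\right) - 17 \cdot 2 \left(-2\right) = -411 - 17 \left(-4\right) = -411 - -68 = -411 + 68 = -343$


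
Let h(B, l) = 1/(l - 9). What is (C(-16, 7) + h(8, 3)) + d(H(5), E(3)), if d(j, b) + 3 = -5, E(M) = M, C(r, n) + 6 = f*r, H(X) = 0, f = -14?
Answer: 1259/6 ≈ 209.83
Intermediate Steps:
C(r, n) = -6 - 14*r
d(j, b) = -8 (d(j, b) = -3 - 5 = -8)
h(B, l) = 1/(-9 + l)
(C(-16, 7) + h(8, 3)) + d(H(5), E(3)) = ((-6 - 14*(-16)) + 1/(-9 + 3)) - 8 = ((-6 + 224) + 1/(-6)) - 8 = (218 - 1/6) - 8 = 1307/6 - 8 = 1259/6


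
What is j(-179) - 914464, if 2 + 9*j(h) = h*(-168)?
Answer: -8200106/9 ≈ -9.1112e+5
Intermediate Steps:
j(h) = -2/9 - 56*h/3 (j(h) = -2/9 + (h*(-168))/9 = -2/9 + (-168*h)/9 = -2/9 - 56*h/3)
j(-179) - 914464 = (-2/9 - 56/3*(-179)) - 914464 = (-2/9 + 10024/3) - 914464 = 30070/9 - 914464 = -8200106/9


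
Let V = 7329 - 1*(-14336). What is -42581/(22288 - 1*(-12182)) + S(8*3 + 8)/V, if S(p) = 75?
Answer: -183986423/149358510 ≈ -1.2318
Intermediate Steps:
V = 21665 (V = 7329 + 14336 = 21665)
-42581/(22288 - 1*(-12182)) + S(8*3 + 8)/V = -42581/(22288 - 1*(-12182)) + 75/21665 = -42581/(22288 + 12182) + 75*(1/21665) = -42581/34470 + 15/4333 = -183986423/149358510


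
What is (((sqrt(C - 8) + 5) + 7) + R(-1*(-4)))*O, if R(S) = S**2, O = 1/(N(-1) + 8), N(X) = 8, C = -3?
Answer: 7/4 + I*sqrt(11)/16 ≈ 1.75 + 0.20729*I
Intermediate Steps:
O = 1/16 (O = 1/(8 + 8) = 1/16 ≈ 0.062500)
(((sqrt(C - 8) + 5) + 7) + R(-1*(-4)))*O = (((sqrt(-3 - 8) + 5) + 7) + (-1*(-4))**2)*(1/16) = (((sqrt(-11) + 5) + 7) + 4**2)*(1/16) = (((I*sqrt(11) + 5) + 7) + 16)*(1/16) = (((5 + I*sqrt(11)) + 7) + 16)*(1/16) = ((12 + I*sqrt(11)) + 16)*(1/16) = (28 + I*sqrt(11))*(1/16) = 7/4 + I*sqrt(11)/16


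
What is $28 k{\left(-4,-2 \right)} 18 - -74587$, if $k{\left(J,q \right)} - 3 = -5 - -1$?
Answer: $74083$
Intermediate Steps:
$k{\left(J,q \right)} = -1$ ($k{\left(J,q \right)} = 3 - 4 = -1$)
$28 k{\left(-4,-2 \right)} 18 - -74587 = 28 \left(-1\right) 18 - -74587 = \left(-28\right) 18 + 74587 = -504 + 74587 = 74083$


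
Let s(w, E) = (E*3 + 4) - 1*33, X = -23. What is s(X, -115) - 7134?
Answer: -7508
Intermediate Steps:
s(w, E) = -29 + 3*E (s(w, E) = (3*E + 4) - 33 = (4 + 3*E) - 33 = -29 + 3*E)
s(X, -115) - 7134 = (-29 + 3*(-115)) - 7134 = (-29 - 345) - 7134 = -374 - 7134 = -7508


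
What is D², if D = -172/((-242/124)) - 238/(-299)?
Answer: 10351238067556/1308920041 ≈ 7908.2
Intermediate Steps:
D = 3217334/36179 (D = -172/((-242*1/124)) - 238*(-1/299) = -172/(-121/62) + 238/299 = -172*(-62/121) + 238/299 = 10664/121 + 238/299 = 3217334/36179 ≈ 88.928)
D² = (3217334/36179)² = 10351238067556/1308920041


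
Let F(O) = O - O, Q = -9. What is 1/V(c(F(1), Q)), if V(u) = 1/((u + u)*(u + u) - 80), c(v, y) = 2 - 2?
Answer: -80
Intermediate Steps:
F(O) = 0
c(v, y) = 0
V(u) = 1/(-80 + 4*u²) (V(u) = 1/((2*u)*(2*u) - 80) = 1/(4*u² - 80) = 1/(-80 + 4*u²))
1/V(c(F(1), Q)) = 1/(1/(4*(-20 + 0²))) = 1/(1/(4*(-20 + 0))) = 1/((¼)/(-20)) = 1/((¼)*(-1/20)) = 1/(-1/80) = -80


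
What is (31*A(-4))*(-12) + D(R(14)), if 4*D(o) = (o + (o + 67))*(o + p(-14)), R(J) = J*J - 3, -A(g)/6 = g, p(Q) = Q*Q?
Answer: 140505/4 ≈ 35126.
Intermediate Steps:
p(Q) = Q**2
A(g) = -6*g
R(J) = -3 + J**2 (R(J) = J**2 - 3 = -3 + J**2)
D(o) = (67 + 2*o)*(196 + o)/4 (D(o) = ((o + (o + 67))*(o + (-14)**2))/4 = ((o + (67 + o))*(o + 196))/4 = ((67 + 2*o)*(196 + o))/4 = (67 + 2*o)*(196 + o)/4)
(31*A(-4))*(-12) + D(R(14)) = (31*(-6*(-4)))*(-12) + (3283 + (-3 + 14**2)**2/2 + 459*(-3 + 14**2)/4) = (31*24)*(-12) + (3283 + (-3 + 196)**2/2 + 459*(-3 + 196)/4) = 744*(-12) + (3283 + (1/2)*193**2 + (459/4)*193) = -8928 + (3283 + (1/2)*37249 + 88587/4) = -8928 + (3283 + 37249/2 + 88587/4) = -8928 + 176217/4 = 140505/4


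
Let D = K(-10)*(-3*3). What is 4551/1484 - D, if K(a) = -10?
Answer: -129009/1484 ≈ -86.933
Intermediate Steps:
D = 90 (D = -(-30)*3 = -10*(-9) = 90)
4551/1484 - D = 4551/1484 - 1*90 = 4551*(1/1484) - 90 = 4551/1484 - 90 = -129009/1484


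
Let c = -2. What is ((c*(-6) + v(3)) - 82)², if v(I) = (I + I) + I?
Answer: 3721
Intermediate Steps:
v(I) = 3*I (v(I) = 2*I + I = 3*I)
((c*(-6) + v(3)) - 82)² = ((-2*(-6) + 3*3) - 82)² = ((12 + 9) - 82)² = (21 - 82)² = (-61)² = 3721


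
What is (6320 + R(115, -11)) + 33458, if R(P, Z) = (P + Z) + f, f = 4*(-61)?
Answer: 39638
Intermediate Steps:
f = -244
R(P, Z) = -244 + P + Z (R(P, Z) = (P + Z) - 244 = -244 + P + Z)
(6320 + R(115, -11)) + 33458 = (6320 + (-244 + 115 - 11)) + 33458 = (6320 - 140) + 33458 = 6180 + 33458 = 39638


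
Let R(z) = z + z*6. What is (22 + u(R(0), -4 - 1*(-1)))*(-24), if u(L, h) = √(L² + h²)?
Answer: -600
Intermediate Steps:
R(z) = 7*z (R(z) = z + 6*z = 7*z)
(22 + u(R(0), -4 - 1*(-1)))*(-24) = (22 + √((7*0)² + (-4 - 1*(-1))²))*(-24) = (22 + √(0² + (-4 + 1)²))*(-24) = (22 + √(0 + (-3)²))*(-24) = (22 + √(0 + 9))*(-24) = (22 + √9)*(-24) = (22 + 3)*(-24) = 25*(-24) = -600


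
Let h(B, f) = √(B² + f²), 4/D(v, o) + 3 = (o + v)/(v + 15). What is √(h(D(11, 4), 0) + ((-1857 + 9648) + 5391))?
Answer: √5813990/21 ≈ 114.82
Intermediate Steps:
D(v, o) = 4/(-3 + (o + v)/(15 + v)) (D(v, o) = 4/(-3 + (o + v)/(v + 15)) = 4/(-3 + (o + v)/(15 + v)))
√(h(D(11, 4), 0) + ((-1857 + 9648) + 5391)) = √(√((4*(-15 - 1*11)/(45 - 1*4 + 2*11))² + 0²) + ((-1857 + 9648) + 5391)) = √(√((4*(-15 - 11)/(45 - 4 + 22))² + 0) + (7791 + 5391)) = √(√((4*(-26)/63)² + 0) + 13182) = √(√((4*(1/63)*(-26))² + 0) + 13182) = √(√((-104/63)² + 0) + 13182) = √(√(10816/3969 + 0) + 13182) = √(√(10816/3969) + 13182) = √(104/63 + 13182) = √(830570/63) = √5813990/21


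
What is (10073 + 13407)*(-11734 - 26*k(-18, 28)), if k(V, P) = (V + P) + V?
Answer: -270630480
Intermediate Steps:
k(V, P) = P + 2*V (k(V, P) = (P + V) + V = P + 2*V)
(10073 + 13407)*(-11734 - 26*k(-18, 28)) = (10073 + 13407)*(-11734 - 26*(28 + 2*(-18))) = 23480*(-11734 - 26*(28 - 36)) = 23480*(-11734 - 26*(-8)) = 23480*(-11734 + 208) = 23480*(-11526) = -270630480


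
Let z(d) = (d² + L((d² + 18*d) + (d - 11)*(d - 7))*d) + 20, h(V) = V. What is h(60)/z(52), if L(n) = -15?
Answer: 5/162 ≈ 0.030864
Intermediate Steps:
z(d) = 20 + d² - 15*d (z(d) = (d² - 15*d) + 20 = 20 + d² - 15*d)
h(60)/z(52) = 60/(20 + 52² - 15*52) = 60/(20 + 2704 - 780) = 60/1944 = 60*(1/1944) = 5/162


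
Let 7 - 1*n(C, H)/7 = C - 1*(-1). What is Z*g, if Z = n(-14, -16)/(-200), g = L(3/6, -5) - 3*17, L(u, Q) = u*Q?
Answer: 749/20 ≈ 37.450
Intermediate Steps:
n(C, H) = 42 - 7*C (n(C, H) = 49 - 7*(C - 1*(-1)) = 49 - 7*(C + 1) = 49 - 7*(1 + C) = 49 + (-7 - 7*C) = 42 - 7*C)
L(u, Q) = Q*u
g = -107/2 (g = -15/6 - 3*17 = -15/6 - 51 = -5*½ - 51 = -5/2 - 51 = -107/2 ≈ -53.500)
Z = -7/10 (Z = (42 - 7*(-14))/(-200) = (42 + 98)*(-1/200) = 140*(-1/200) = -7/10 ≈ -0.70000)
Z*g = -7/10*(-107/2) = 749/20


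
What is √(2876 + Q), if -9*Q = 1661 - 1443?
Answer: √25666/3 ≈ 53.402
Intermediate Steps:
Q = -218/9 (Q = -(1661 - 1443)/9 = -⅑*218 = -218/9 ≈ -24.222)
√(2876 + Q) = √(2876 - 218/9) = √(25666/9) = √25666/3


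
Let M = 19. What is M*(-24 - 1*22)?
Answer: -874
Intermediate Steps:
M*(-24 - 1*22) = 19*(-24 - 1*22) = 19*(-24 - 22) = 19*(-46) = -874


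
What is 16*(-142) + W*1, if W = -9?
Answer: -2281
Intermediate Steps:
16*(-142) + W*1 = 16*(-142) - 9*1 = -2272 - 9 = -2281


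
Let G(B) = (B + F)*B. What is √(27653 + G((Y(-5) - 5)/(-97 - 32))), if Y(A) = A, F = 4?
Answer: √460178833/129 ≈ 166.29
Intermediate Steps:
G(B) = B*(4 + B) (G(B) = (B + 4)*B = (4 + B)*B = B*(4 + B))
√(27653 + G((Y(-5) - 5)/(-97 - 32))) = √(27653 + ((-5 - 5)/(-97 - 32))*(4 + (-5 - 5)/(-97 - 32))) = √(27653 + (-10/(-129))*(4 - 10/(-129))) = √(27653 + (-10*(-1/129))*(4 - 10*(-1/129))) = √(27653 + 10*(4 + 10/129)/129) = √(27653 + (10/129)*(526/129)) = √(27653 + 5260/16641) = √(460178833/16641) = √460178833/129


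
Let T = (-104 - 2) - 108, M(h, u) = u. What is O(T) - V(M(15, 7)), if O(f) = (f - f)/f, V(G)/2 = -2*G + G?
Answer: 14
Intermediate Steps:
V(G) = -2*G (V(G) = 2*(-2*G + G) = 2*(-G) = -2*G)
T = -214 (T = -106 - 108 = -214)
O(f) = 0 (O(f) = 0/f = 0)
O(T) - V(M(15, 7)) = 0 - (-2)*7 = 0 - 1*(-14) = 0 + 14 = 14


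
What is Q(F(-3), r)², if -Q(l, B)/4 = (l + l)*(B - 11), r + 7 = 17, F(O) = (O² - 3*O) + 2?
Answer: 25600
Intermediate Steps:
F(O) = 2 + O² - 3*O
r = 10 (r = -7 + 17 = 10)
Q(l, B) = -8*l*(-11 + B) (Q(l, B) = -4*(l + l)*(B - 11) = -4*2*l*(-11 + B) = -8*l*(-11 + B))
Q(F(-3), r)² = (8*(2 + (-3)² - 3*(-3))*(11 - 1*10))² = (8*(2 + 9 + 9)*(11 - 10))² = (8*20*1)² = 160² = 25600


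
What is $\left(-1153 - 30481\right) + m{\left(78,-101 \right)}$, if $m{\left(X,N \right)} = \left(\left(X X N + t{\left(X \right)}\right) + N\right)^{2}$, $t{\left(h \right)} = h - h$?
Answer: $377714690591$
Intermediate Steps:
$t{\left(h \right)} = 0$
$m{\left(X,N \right)} = \left(N + N X^{2}\right)^{2}$ ($m{\left(X,N \right)} = \left(\left(X X N + 0\right) + N\right)^{2} = \left(\left(X^{2} N + 0\right) + N\right)^{2} = \left(\left(N X^{2} + 0\right) + N\right)^{2} = \left(N X^{2} + N\right)^{2} = \left(N + N X^{2}\right)^{2}$)
$\left(-1153 - 30481\right) + m{\left(78,-101 \right)} = \left(-1153 - 30481\right) + \left(-101\right)^{2} \left(1 + 78^{2}\right)^{2} = -31634 + 10201 \left(1 + 6084\right)^{2} = -31634 + 10201 \cdot 6085^{2} = -31634 + 10201 \cdot 37027225 = -31634 + 377714722225 = 377714690591$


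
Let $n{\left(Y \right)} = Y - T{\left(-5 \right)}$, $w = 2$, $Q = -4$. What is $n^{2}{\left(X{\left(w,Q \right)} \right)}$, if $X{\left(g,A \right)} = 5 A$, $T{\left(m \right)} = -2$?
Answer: $324$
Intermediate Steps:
$n{\left(Y \right)} = 2 + Y$ ($n{\left(Y \right)} = Y - -2 = Y + 2 = 2 + Y$)
$n^{2}{\left(X{\left(w,Q \right)} \right)} = \left(2 + 5 \left(-4\right)\right)^{2} = \left(2 - 20\right)^{2} = \left(-18\right)^{2} = 324$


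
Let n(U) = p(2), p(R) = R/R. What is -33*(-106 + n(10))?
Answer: 3465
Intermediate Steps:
p(R) = 1
n(U) = 1
-33*(-106 + n(10)) = -33*(-106 + 1) = -33*(-105) = 3465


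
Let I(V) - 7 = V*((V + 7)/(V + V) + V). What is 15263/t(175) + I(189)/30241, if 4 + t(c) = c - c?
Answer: -461425079/120964 ≈ -3814.6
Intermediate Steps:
t(c) = -4 (t(c) = -4 + (c - c) = -4 + 0 = -4)
I(V) = 7 + V*(V + (7 + V)/(2*V)) (I(V) = 7 + V*((V + 7)/(V + V) + V) = 7 + V*((7 + V)/((2*V)) + V) = 7 + V*((7 + V)*(1/(2*V)) + V) = 7 + V*((7 + V)/(2*V) + V) = 7 + V*(V + (7 + V)/(2*V)))
15263/t(175) + I(189)/30241 = 15263/(-4) + (21/2 + 189² + (½)*189)/30241 = 15263*(-¼) + (21/2 + 35721 + 189/2)*(1/30241) = -15263/4 + 35826*(1/30241) = -15263/4 + 35826/30241 = -461425079/120964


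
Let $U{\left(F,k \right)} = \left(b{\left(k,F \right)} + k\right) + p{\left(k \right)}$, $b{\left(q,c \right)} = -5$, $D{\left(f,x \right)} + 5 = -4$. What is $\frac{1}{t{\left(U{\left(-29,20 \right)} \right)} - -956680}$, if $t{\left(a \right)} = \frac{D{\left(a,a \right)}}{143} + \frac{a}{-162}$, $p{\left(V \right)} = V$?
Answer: $\frac{23166}{22162442417} \approx 1.0453 \cdot 10^{-6}$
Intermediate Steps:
$D{\left(f,x \right)} = -9$ ($D{\left(f,x \right)} = -5 - 4 = -9$)
$U{\left(F,k \right)} = -5 + 2 k$ ($U{\left(F,k \right)} = \left(-5 + k\right) + k = -5 + 2 k$)
$t{\left(a \right)} = - \frac{9}{143} - \frac{a}{162}$ ($t{\left(a \right)} = - \frac{9}{143} + \frac{a}{-162} = \left(-9\right) \frac{1}{143} + a \left(- \frac{1}{162}\right) = - \frac{9}{143} - \frac{a}{162}$)
$\frac{1}{t{\left(U{\left(-29,20 \right)} \right)} - -956680} = \frac{1}{\left(- \frac{9}{143} - \frac{-5 + 2 \cdot 20}{162}\right) - -956680} = \frac{1}{\left(- \frac{9}{143} - \frac{-5 + 40}{162}\right) + 956680} = \frac{1}{\left(- \frac{9}{143} - \frac{35}{162}\right) + 956680} = \frac{1}{- \frac{6463}{23166} + 956680} = \frac{1}{\frac{22162442417}{23166}} = \frac{23166}{22162442417}$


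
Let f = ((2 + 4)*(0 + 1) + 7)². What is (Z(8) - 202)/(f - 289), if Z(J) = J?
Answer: 97/60 ≈ 1.6167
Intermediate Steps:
f = 169 (f = (6*1 + 7)² = (6 + 7)² = 13² = 169)
(Z(8) - 202)/(f - 289) = (8 - 202)/(169 - 289) = -194/(-120) = -194*(-1/120) = 97/60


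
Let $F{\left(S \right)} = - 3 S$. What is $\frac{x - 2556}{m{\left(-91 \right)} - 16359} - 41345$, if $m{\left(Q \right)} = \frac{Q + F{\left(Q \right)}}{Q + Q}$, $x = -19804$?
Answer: $- \frac{16909546}{409} \approx -41344.0$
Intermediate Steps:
$m{\left(Q \right)} = -1$ ($m{\left(Q \right)} = \frac{Q - 3 Q}{Q + Q} = \frac{\left(-2\right) Q}{2 Q} = - 2 Q \frac{1}{2 Q} = -1$)
$\frac{x - 2556}{m{\left(-91 \right)} - 16359} - 41345 = \frac{-19804 - 2556}{-1 - 16359} - 41345 = - \frac{22360}{-16360} - 41345 = \left(-22360\right) \left(- \frac{1}{16360}\right) - 41345 = \frac{559}{409} - 41345 = - \frac{16909546}{409}$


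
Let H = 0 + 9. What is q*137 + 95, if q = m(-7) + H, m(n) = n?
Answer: 369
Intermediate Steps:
H = 9
q = 2 (q = -7 + 9 = 2)
q*137 + 95 = 2*137 + 95 = 274 + 95 = 369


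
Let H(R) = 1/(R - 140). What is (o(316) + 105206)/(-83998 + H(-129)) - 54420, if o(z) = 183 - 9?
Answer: -111788494880/2054133 ≈ -54421.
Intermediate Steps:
o(z) = 174
H(R) = 1/(-140 + R)
(o(316) + 105206)/(-83998 + H(-129)) - 54420 = (174 + 105206)/(-83998 + 1/(-140 - 129)) - 54420 = 105380/(-83998 + 1/(-269)) - 54420 = 105380/(-83998 - 1/269) - 54420 = 105380/(-22595463/269) - 54420 = 105380*(-269/22595463) - 54420 = -2577020/2054133 - 54420 = -111788494880/2054133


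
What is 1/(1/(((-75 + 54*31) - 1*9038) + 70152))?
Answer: 62713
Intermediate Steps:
1/(1/(((-75 + 54*31) - 1*9038) + 70152)) = 1/(1/(((-75 + 1674) - 9038) + 70152)) = 1/(1/((1599 - 9038) + 70152)) = 1/(1/(-7439 + 70152)) = 1/(1/62713) = 62713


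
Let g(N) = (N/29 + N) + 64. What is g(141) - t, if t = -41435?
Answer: 1207701/29 ≈ 41645.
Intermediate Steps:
g(N) = 64 + 30*N/29 (g(N) = (N*(1/29) + N) + 64 = (N/29 + N) + 64 = 30*N/29 + 64 = 64 + 30*N/29)
g(141) - t = (64 + (30/29)*141) - 1*(-41435) = (64 + 4230/29) + 41435 = 6086/29 + 41435 = 1207701/29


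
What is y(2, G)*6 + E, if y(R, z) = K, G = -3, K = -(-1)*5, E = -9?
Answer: 21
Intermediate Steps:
K = 5 (K = -1*(-5) = 5)
y(R, z) = 5
y(2, G)*6 + E = 5*6 - 9 = 30 - 9 = 21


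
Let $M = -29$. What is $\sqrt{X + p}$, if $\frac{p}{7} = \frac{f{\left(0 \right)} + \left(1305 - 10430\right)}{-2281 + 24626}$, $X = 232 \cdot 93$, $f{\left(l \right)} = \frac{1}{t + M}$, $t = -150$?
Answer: $\frac{2 \sqrt{86281995152084810}}{3999755} \approx 146.88$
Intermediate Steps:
$f{\left(l \right)} = - \frac{1}{179}$ ($f{\left(l \right)} = \frac{1}{-150 - 29} = \frac{1}{-179} = - \frac{1}{179}$)
$X = 21576$
$p = - \frac{11433632}{3999755}$ ($p = 7 \frac{- \frac{1}{179} + \left(1305 - 10430\right)}{-2281 + 24626} = 7 \frac{- \frac{1}{179} + \left(1305 - 10430\right)}{22345} = 7 \left(- \frac{1}{179} - 9125\right) \frac{1}{22345} = 7 \left(\left(- \frac{1633376}{179}\right) \frac{1}{22345}\right) = 7 \left(- \frac{1633376}{3999755}\right) = - \frac{11433632}{3999755} \approx -2.8586$)
$\sqrt{X + p} = \sqrt{21576 - \frac{11433632}{3999755}} = \sqrt{\frac{86287280248}{3999755}} = \frac{2 \sqrt{86281995152084810}}{3999755}$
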